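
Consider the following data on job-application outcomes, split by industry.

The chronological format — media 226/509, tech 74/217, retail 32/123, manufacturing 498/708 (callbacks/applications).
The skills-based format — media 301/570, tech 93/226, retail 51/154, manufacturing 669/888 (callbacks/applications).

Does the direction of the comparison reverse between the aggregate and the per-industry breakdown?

No

Media: the chronological format 226/509 = 44.4%, the skills-based format 301/570 = 52.8% → the skills-based format
Tech: the chronological format 74/217 = 34.1%, the skills-based format 93/226 = 41.2% → the skills-based format
Retail: the chronological format 32/123 = 26.0%, the skills-based format 51/154 = 33.1% → the skills-based format
Manufacturing: the chronological format 498/708 = 70.3%, the skills-based format 669/888 = 75.3% → the skills-based format
Overall: the chronological format 830/1557 = 53.3%, the skills-based format 1114/1838 = 60.6% → the skills-based format
The skills-based format wins overall and in every industry group — no reversal.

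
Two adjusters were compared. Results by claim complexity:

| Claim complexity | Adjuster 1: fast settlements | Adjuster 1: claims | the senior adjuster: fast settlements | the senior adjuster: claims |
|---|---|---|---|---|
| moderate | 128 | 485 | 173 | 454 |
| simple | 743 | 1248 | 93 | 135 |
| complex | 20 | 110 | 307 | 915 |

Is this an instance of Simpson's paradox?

Yes

Moderate: Adjuster 1 128/485 = 26.4%, the senior adjuster 173/454 = 38.1% → the senior adjuster
Simple: Adjuster 1 743/1248 = 59.5%, the senior adjuster 93/135 = 68.9% → the senior adjuster
Complex: Adjuster 1 20/110 = 18.2%, the senior adjuster 307/915 = 33.6% → the senior adjuster
Overall: Adjuster 1 891/1843 = 48.3%, the senior adjuster 573/1504 = 38.1% → Adjuster 1
The senior adjuster wins each claim group but Adjuster 1 wins overall — the comparison reverses. The senior adjuster's claims skew toward complex, which has a lower base rate.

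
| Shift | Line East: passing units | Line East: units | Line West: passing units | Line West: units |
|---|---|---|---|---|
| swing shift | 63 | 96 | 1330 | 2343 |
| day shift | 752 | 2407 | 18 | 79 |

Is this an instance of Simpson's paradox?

Yes

Swing shift: Line East 63/96 = 65.6%, Line West 1330/2343 = 56.8% → Line East
Day shift: Line East 752/2407 = 31.2%, Line West 18/79 = 22.8% → Line East
Overall: Line East 815/2503 = 32.6%, Line West 1348/2422 = 55.7% → Line West
Line East wins each shift group but Line West wins overall — the comparison reverses. Line East's units skew toward day shift, which has a lower base rate.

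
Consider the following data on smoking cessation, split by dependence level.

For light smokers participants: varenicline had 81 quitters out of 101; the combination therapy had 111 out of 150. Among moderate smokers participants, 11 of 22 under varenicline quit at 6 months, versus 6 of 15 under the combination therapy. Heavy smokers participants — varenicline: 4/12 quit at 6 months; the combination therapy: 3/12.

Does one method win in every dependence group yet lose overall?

Light smokers: varenicline 81/101 = 80.2%, the combination therapy 111/150 = 74.0% → varenicline
Moderate smokers: varenicline 11/22 = 50.0%, the combination therapy 6/15 = 40.0% → varenicline
Heavy smokers: varenicline 4/12 = 33.3%, the combination therapy 3/12 = 25.0% → varenicline
Overall: varenicline 96/135 = 71.1%, the combination therapy 120/177 = 67.8% → varenicline
Varenicline wins overall and in every dependence group — no reversal.

No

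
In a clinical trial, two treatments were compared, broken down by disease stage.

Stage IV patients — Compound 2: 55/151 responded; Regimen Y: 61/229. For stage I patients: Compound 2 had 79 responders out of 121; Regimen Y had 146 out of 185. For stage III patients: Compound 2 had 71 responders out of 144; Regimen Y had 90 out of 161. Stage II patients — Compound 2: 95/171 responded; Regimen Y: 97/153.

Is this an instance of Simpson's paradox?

Stage IV: Compound 2 55/151 = 36.4%, Regimen Y 61/229 = 26.6% → Compound 2
Stage I: Compound 2 79/121 = 65.3%, Regimen Y 146/185 = 78.9% → Regimen Y
Stage III: Compound 2 71/144 = 49.3%, Regimen Y 90/161 = 55.9% → Regimen Y
Stage II: Compound 2 95/171 = 55.6%, Regimen Y 97/153 = 63.4% → Regimen Y
Overall: Compound 2 300/587 = 51.1%, Regimen Y 394/728 = 54.1% → Regimen Y
Neither sweeps: Compound 2 wins 1 of 4 groups, Regimen Y wins 3. Regimen Y wins overall but not every group — no Simpson reversal.

No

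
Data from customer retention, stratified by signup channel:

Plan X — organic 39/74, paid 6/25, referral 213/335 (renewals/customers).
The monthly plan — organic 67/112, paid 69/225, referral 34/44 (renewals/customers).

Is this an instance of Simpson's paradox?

Organic: Plan X 39/74 = 52.7%, the monthly plan 67/112 = 59.8% → the monthly plan
Paid: Plan X 6/25 = 24.0%, the monthly plan 69/225 = 30.7% → the monthly plan
Referral: Plan X 213/335 = 63.6%, the monthly plan 34/44 = 77.3% → the monthly plan
Overall: Plan X 258/434 = 59.4%, the monthly plan 170/381 = 44.6% → Plan X
The monthly plan wins each signup group but Plan X wins overall — the comparison reverses. The monthly plan's customers skew toward paid, which has a lower base rate.

Yes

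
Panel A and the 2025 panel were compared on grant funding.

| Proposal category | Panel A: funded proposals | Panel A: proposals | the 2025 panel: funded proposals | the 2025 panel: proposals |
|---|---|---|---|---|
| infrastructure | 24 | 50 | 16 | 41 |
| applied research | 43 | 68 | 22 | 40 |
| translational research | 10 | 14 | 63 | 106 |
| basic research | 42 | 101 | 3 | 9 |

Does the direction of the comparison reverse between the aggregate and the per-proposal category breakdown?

Yes

Infrastructure: Panel A 24/50 = 48.0%, the 2025 panel 16/41 = 39.0% → Panel A
Applied research: Panel A 43/68 = 63.2%, the 2025 panel 22/40 = 55.0% → Panel A
Translational research: Panel A 10/14 = 71.4%, the 2025 panel 63/106 = 59.4% → Panel A
Basic research: Panel A 42/101 = 41.6%, the 2025 panel 3/9 = 33.3% → Panel A
Overall: Panel A 119/233 = 51.1%, the 2025 panel 104/196 = 53.1% → the 2025 panel
Panel A wins each proposal group but the 2025 panel wins overall — the comparison reverses. Panel A's proposals skew toward basic research, which has a lower base rate.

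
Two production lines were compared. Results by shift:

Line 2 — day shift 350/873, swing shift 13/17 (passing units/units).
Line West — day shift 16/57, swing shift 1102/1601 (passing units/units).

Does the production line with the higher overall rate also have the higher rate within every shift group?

No

Day shift: Line 2 350/873 = 40.1%, Line West 16/57 = 28.1% → Line 2
Swing shift: Line 2 13/17 = 76.5%, Line West 1102/1601 = 68.8% → Line 2
Overall: Line 2 363/890 = 40.8%, Line West 1118/1658 = 67.4% → Line West
Line 2 wins each shift group but Line West wins overall — the comparison reverses. Line 2's units skew toward day shift, which has a lower base rate.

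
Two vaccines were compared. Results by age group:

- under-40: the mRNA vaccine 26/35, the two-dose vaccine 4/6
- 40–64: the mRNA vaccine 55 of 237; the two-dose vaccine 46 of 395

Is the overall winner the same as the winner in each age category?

Under-40: the mRNA vaccine 26/35 = 74.3%, the two-dose vaccine 4/6 = 66.7% → the mRNA vaccine
40–64: the mRNA vaccine 55/237 = 23.2%, the two-dose vaccine 46/395 = 11.6% → the mRNA vaccine
Overall: the mRNA vaccine 81/272 = 29.8%, the two-dose vaccine 50/401 = 12.5% → the mRNA vaccine
The mRNA vaccine wins overall and in every age group — no reversal.

Yes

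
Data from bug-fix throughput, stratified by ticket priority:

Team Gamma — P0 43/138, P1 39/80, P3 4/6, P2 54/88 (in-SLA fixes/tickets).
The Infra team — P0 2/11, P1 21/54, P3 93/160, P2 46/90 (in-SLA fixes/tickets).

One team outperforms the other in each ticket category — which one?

P0: Team Gamma 43/138 = 31.2%, the Infra team 2/11 = 18.2% → Team Gamma
P1: Team Gamma 39/80 = 48.8%, the Infra team 21/54 = 38.9% → Team Gamma
P3: Team Gamma 4/6 = 66.7%, the Infra team 93/160 = 58.1% → Team Gamma
P2: Team Gamma 54/88 = 61.4%, the Infra team 46/90 = 51.1% → Team Gamma
Team Gamma has the higher rate in all 4 groups.

Team Gamma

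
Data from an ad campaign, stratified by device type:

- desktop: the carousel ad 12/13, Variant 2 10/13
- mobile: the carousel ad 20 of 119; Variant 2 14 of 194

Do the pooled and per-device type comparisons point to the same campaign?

Desktop: the carousel ad 12/13 = 92.3%, Variant 2 10/13 = 76.9% → the carousel ad
Mobile: the carousel ad 20/119 = 16.8%, Variant 2 14/194 = 7.2% → the carousel ad
Overall: the carousel ad 32/132 = 24.2%, Variant 2 24/207 = 11.6% → the carousel ad
The carousel ad wins overall and in every device group — no reversal.

Yes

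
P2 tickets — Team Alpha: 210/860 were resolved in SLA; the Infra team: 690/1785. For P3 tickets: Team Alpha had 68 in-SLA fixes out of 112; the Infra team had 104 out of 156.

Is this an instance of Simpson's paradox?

No

P2: Team Alpha 210/860 = 24.4%, the Infra team 690/1785 = 38.7% → the Infra team
P3: Team Alpha 68/112 = 60.7%, the Infra team 104/156 = 66.7% → the Infra team
Overall: Team Alpha 278/972 = 28.6%, the Infra team 794/1941 = 40.9% → the Infra team
The Infra team wins overall and in every ticket group — no reversal.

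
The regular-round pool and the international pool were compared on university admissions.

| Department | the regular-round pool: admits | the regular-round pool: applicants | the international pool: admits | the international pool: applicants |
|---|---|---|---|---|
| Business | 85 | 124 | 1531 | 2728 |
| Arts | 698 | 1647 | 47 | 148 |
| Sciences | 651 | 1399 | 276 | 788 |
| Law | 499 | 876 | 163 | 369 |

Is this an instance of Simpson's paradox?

Yes

Business: the regular-round pool 85/124 = 68.5%, the international pool 1531/2728 = 56.1% → the regular-round pool
Arts: the regular-round pool 698/1647 = 42.4%, the international pool 47/148 = 31.8% → the regular-round pool
Sciences: the regular-round pool 651/1399 = 46.5%, the international pool 276/788 = 35.0% → the regular-round pool
Law: the regular-round pool 499/876 = 57.0%, the international pool 163/369 = 44.2% → the regular-round pool
Overall: the regular-round pool 1933/4046 = 47.8%, the international pool 2017/4033 = 50.0% → the international pool
The regular-round pool wins each department group but the international pool wins overall — the comparison reverses. The regular-round pool's applicants skew toward Arts, which has a lower base rate.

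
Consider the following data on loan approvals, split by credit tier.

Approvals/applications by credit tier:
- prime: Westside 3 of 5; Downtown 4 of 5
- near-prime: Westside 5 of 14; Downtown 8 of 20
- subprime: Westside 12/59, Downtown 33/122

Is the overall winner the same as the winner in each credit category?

Yes

Prime: Westside 3/5 = 60.0%, Downtown 4/5 = 80.0% → Downtown
Near-prime: Westside 5/14 = 35.7%, Downtown 8/20 = 40.0% → Downtown
Subprime: Westside 12/59 = 20.3%, Downtown 33/122 = 27.0% → Downtown
Overall: Westside 20/78 = 25.6%, Downtown 45/147 = 30.6% → Downtown
Downtown wins overall and in every credit group — no reversal.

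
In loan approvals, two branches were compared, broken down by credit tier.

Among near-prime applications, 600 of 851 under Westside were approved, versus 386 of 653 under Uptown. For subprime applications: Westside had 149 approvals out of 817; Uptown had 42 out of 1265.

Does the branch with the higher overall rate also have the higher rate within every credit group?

Near-prime: Westside 600/851 = 70.5%, Uptown 386/653 = 59.1% → Westside
Subprime: Westside 149/817 = 18.2%, Uptown 42/1265 = 3.3% → Westside
Overall: Westside 749/1668 = 44.9%, Uptown 428/1918 = 22.3% → Westside
Westside wins overall and in every credit group — no reversal.

Yes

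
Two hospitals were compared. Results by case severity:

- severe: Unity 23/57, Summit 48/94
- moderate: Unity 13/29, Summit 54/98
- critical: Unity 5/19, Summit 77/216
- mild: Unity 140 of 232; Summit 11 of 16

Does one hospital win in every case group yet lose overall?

Severe: Unity 23/57 = 40.4%, Summit 48/94 = 51.1% → Summit
Moderate: Unity 13/29 = 44.8%, Summit 54/98 = 55.1% → Summit
Critical: Unity 5/19 = 26.3%, Summit 77/216 = 35.6% → Summit
Mild: Unity 140/232 = 60.3%, Summit 11/16 = 68.8% → Summit
Overall: Unity 181/337 = 53.7%, Summit 190/424 = 44.8% → Unity
Summit wins each case group but Unity wins overall — the comparison reverses. Summit's patients skew toward critical, which has a lower base rate.

Yes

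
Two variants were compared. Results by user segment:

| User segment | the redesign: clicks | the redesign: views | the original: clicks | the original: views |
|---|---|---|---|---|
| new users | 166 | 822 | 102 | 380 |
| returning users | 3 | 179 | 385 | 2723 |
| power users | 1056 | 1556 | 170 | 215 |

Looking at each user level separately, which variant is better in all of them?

the original

New users: the redesign 166/822 = 20.2%, the original 102/380 = 26.8% → the original
Returning users: the redesign 3/179 = 1.7%, the original 385/2723 = 14.1% → the original
Power users: the redesign 1056/1556 = 67.9%, the original 170/215 = 79.1% → the original
The original has the higher rate in all 3 groups.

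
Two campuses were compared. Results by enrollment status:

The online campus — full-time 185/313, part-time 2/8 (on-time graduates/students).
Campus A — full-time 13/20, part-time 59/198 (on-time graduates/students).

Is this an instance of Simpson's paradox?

Full-time: the online campus 185/313 = 59.1%, Campus A 13/20 = 65.0% → Campus A
Part-time: the online campus 2/8 = 25.0%, Campus A 59/198 = 29.8% → Campus A
Overall: the online campus 187/321 = 58.3%, Campus A 72/218 = 33.0% → the online campus
Campus A wins each enrollment group but the online campus wins overall — the comparison reverses. Campus A's students skew toward part-time, which has a lower base rate.

Yes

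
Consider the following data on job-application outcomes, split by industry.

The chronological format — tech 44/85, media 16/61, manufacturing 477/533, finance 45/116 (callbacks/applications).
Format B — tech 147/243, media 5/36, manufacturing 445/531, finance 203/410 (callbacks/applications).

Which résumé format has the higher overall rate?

the chronological format

Tech: the chronological format 44/85 = 51.8%, Format B 147/243 = 60.5% → Format B
Media: the chronological format 16/61 = 26.2%, Format B 5/36 = 13.9% → the chronological format
Manufacturing: the chronological format 477/533 = 89.5%, Format B 445/531 = 83.8% → the chronological format
Finance: the chronological format 45/116 = 38.8%, Format B 203/410 = 49.5% → Format B
Overall: the chronological format 582/795 = 73.2%, Format B 800/1220 = 65.6% → the chronological format
(Neither sweeps every industry group, but the chronological format has the higher pooled rate.)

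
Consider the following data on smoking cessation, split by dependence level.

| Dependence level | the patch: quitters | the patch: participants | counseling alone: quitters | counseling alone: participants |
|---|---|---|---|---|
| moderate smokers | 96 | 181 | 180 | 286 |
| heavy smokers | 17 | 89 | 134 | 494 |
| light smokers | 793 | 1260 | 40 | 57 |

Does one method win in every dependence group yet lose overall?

Moderate smokers: the patch 96/181 = 53.0%, counseling alone 180/286 = 62.9% → counseling alone
Heavy smokers: the patch 17/89 = 19.1%, counseling alone 134/494 = 27.1% → counseling alone
Light smokers: the patch 793/1260 = 62.9%, counseling alone 40/57 = 70.2% → counseling alone
Overall: the patch 906/1530 = 59.2%, counseling alone 354/837 = 42.3% → the patch
Counseling alone wins each dependence group but the patch wins overall — the comparison reverses. Counseling alone's participants skew toward heavy smokers, which has a lower base rate.

Yes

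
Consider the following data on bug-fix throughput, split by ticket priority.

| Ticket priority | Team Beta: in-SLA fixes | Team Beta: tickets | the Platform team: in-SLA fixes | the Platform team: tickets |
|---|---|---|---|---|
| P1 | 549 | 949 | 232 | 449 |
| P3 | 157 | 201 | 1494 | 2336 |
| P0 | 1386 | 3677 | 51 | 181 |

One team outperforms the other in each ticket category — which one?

P1: Team Beta 549/949 = 57.9%, the Platform team 232/449 = 51.7% → Team Beta
P3: Team Beta 157/201 = 78.1%, the Platform team 1494/2336 = 64.0% → Team Beta
P0: Team Beta 1386/3677 = 37.7%, the Platform team 51/181 = 28.2% → Team Beta
Team Beta has the higher rate in all 3 groups.

Team Beta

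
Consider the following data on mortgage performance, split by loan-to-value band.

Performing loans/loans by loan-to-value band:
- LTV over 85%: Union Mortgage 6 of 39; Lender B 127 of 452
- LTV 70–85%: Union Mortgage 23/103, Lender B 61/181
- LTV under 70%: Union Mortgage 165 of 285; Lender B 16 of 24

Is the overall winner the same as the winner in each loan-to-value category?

No

LTV over 85%: Union Mortgage 6/39 = 15.4%, Lender B 127/452 = 28.1% → Lender B
LTV 70–85%: Union Mortgage 23/103 = 22.3%, Lender B 61/181 = 33.7% → Lender B
LTV under 70%: Union Mortgage 165/285 = 57.9%, Lender B 16/24 = 66.7% → Lender B
Overall: Union Mortgage 194/427 = 45.4%, Lender B 204/657 = 31.1% → Union Mortgage
Lender B wins each loan-to-value group but Union Mortgage wins overall — the comparison reverses. Lender B's loans skew toward LTV over 85%, which has a lower base rate.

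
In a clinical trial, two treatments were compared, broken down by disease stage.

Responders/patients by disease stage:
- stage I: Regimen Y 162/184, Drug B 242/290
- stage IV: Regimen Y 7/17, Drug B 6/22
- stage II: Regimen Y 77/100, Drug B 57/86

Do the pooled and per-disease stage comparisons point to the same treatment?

Yes

Stage I: Regimen Y 162/184 = 88.0%, Drug B 242/290 = 83.4% → Regimen Y
Stage IV: Regimen Y 7/17 = 41.2%, Drug B 6/22 = 27.3% → Regimen Y
Stage II: Regimen Y 77/100 = 77.0%, Drug B 57/86 = 66.3% → Regimen Y
Overall: Regimen Y 246/301 = 81.7%, Drug B 305/398 = 76.6% → Regimen Y
Regimen Y wins overall and in every disease group — no reversal.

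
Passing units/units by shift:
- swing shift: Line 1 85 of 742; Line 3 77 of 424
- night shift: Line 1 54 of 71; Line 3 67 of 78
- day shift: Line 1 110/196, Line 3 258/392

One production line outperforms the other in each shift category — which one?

Line 3

Swing shift: Line 1 85/742 = 11.5%, Line 3 77/424 = 18.2% → Line 3
Night shift: Line 1 54/71 = 76.1%, Line 3 67/78 = 85.9% → Line 3
Day shift: Line 1 110/196 = 56.1%, Line 3 258/392 = 65.8% → Line 3
Line 3 has the higher rate in all 3 groups.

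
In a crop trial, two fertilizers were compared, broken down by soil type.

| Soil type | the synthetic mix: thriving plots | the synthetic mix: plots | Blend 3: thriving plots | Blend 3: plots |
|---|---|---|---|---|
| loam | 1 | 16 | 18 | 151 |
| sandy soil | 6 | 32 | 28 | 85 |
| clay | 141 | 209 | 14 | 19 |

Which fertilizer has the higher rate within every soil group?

Blend 3

Loam: the synthetic mix 1/16 = 6.2%, Blend 3 18/151 = 11.9% → Blend 3
Sandy soil: the synthetic mix 6/32 = 18.8%, Blend 3 28/85 = 32.9% → Blend 3
Clay: the synthetic mix 141/209 = 67.5%, Blend 3 14/19 = 73.7% → Blend 3
Blend 3 has the higher rate in all 3 groups.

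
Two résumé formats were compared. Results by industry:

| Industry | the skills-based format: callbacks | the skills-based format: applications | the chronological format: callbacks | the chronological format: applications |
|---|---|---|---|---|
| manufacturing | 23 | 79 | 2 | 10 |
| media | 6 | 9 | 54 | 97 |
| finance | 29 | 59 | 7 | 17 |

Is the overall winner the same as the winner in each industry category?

No

Manufacturing: the skills-based format 23/79 = 29.1%, the chronological format 2/10 = 20.0% → the skills-based format
Media: the skills-based format 6/9 = 66.7%, the chronological format 54/97 = 55.7% → the skills-based format
Finance: the skills-based format 29/59 = 49.2%, the chronological format 7/17 = 41.2% → the skills-based format
Overall: the skills-based format 58/147 = 39.5%, the chronological format 63/124 = 50.8% → the chronological format
The skills-based format wins each industry group but the chronological format wins overall — the comparison reverses. The skills-based format's applications skew toward manufacturing, which has a lower base rate.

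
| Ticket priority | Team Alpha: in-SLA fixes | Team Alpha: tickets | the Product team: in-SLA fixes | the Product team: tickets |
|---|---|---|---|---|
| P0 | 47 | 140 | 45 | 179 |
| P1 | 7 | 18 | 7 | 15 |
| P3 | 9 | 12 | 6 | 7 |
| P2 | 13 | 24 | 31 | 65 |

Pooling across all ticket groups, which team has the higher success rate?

Team Alpha

P0: Team Alpha 47/140 = 33.6%, the Product team 45/179 = 25.1% → Team Alpha
P1: Team Alpha 7/18 = 38.9%, the Product team 7/15 = 46.7% → the Product team
P3: Team Alpha 9/12 = 75.0%, the Product team 6/7 = 85.7% → the Product team
P2: Team Alpha 13/24 = 54.2%, the Product team 31/65 = 47.7% → Team Alpha
Overall: Team Alpha 76/194 = 39.2%, the Product team 89/266 = 33.5% → Team Alpha
(Neither sweeps every ticket group, but Team Alpha has the higher pooled rate.)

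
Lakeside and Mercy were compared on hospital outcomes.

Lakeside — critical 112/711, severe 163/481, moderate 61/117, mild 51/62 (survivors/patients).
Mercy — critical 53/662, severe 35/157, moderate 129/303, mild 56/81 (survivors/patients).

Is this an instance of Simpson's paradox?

Critical: Lakeside 112/711 = 15.8%, Mercy 53/662 = 8.0% → Lakeside
Severe: Lakeside 163/481 = 33.9%, Mercy 35/157 = 22.3% → Lakeside
Moderate: Lakeside 61/117 = 52.1%, Mercy 129/303 = 42.6% → Lakeside
Mild: Lakeside 51/62 = 82.3%, Mercy 56/81 = 69.1% → Lakeside
Overall: Lakeside 387/1371 = 28.2%, Mercy 273/1203 = 22.7% → Lakeside
Lakeside wins overall and in every case group — no reversal.

No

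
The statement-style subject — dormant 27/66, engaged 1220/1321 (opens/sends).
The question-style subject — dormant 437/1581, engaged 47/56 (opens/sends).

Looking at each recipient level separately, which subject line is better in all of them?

Dormant: the statement-style subject 27/66 = 40.9%, the question-style subject 437/1581 = 27.6% → the statement-style subject
Engaged: the statement-style subject 1220/1321 = 92.4%, the question-style subject 47/56 = 83.9% → the statement-style subject
The statement-style subject has the higher rate in both groups.

the statement-style subject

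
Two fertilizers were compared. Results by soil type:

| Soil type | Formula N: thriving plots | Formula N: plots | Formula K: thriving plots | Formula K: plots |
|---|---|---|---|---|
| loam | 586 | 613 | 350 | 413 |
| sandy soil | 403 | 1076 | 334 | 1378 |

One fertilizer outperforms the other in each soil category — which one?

Loam: Formula N 586/613 = 95.6%, Formula K 350/413 = 84.7% → Formula N
Sandy soil: Formula N 403/1076 = 37.5%, Formula K 334/1378 = 24.2% → Formula N
Formula N has the higher rate in both groups.

Formula N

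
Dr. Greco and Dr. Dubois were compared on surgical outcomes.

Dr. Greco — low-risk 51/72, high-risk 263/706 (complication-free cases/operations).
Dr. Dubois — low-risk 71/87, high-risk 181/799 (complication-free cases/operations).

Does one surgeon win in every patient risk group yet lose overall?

Low-risk: Dr. Greco 51/72 = 70.8%, Dr. Dubois 71/87 = 81.6% → Dr. Dubois
High-risk: Dr. Greco 263/706 = 37.3%, Dr. Dubois 181/799 = 22.7% → Dr. Greco
Overall: Dr. Greco 314/778 = 40.4%, Dr. Dubois 252/886 = 28.4% → Dr. Greco
Neither sweeps: Dr. Greco wins 1 of 2 groups, Dr. Dubois wins 1. Dr. Greco wins overall but not every group — no Simpson reversal.

No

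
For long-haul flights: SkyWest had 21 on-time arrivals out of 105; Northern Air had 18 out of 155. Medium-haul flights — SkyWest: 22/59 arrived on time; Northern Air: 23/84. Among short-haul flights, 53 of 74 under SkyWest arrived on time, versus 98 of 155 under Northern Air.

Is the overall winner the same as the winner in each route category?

Yes

Long-haul: SkyWest 21/105 = 20.0%, Northern Air 18/155 = 11.6% → SkyWest
Medium-haul: SkyWest 22/59 = 37.3%, Northern Air 23/84 = 27.4% → SkyWest
Short-haul: SkyWest 53/74 = 71.6%, Northern Air 98/155 = 63.2% → SkyWest
Overall: SkyWest 96/238 = 40.3%, Northern Air 139/394 = 35.3% → SkyWest
SkyWest wins overall and in every route group — no reversal.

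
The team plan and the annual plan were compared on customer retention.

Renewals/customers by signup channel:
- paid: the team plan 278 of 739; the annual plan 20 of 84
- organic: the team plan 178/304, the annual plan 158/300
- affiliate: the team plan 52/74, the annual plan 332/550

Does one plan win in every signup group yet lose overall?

Paid: the team plan 278/739 = 37.6%, the annual plan 20/84 = 23.8% → the team plan
Organic: the team plan 178/304 = 58.6%, the annual plan 158/300 = 52.7% → the team plan
Affiliate: the team plan 52/74 = 70.3%, the annual plan 332/550 = 60.4% → the team plan
Overall: the team plan 508/1117 = 45.5%, the annual plan 510/934 = 54.6% → the annual plan
The team plan wins each signup group but the annual plan wins overall — the comparison reverses. The team plan's customers skew toward paid, which has a lower base rate.

Yes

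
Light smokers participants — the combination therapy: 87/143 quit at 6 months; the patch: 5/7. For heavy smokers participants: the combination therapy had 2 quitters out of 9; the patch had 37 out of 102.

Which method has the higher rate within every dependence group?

Light smokers: the combination therapy 87/143 = 60.8%, the patch 5/7 = 71.4% → the patch
Heavy smokers: the combination therapy 2/9 = 22.2%, the patch 37/102 = 36.3% → the patch
The patch has the higher rate in both groups.

the patch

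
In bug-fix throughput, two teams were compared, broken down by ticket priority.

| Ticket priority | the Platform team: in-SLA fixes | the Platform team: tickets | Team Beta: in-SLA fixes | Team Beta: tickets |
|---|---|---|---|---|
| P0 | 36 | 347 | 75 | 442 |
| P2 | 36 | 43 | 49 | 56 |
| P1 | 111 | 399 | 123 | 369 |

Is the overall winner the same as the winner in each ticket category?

Yes

P0: the Platform team 36/347 = 10.4%, Team Beta 75/442 = 17.0% → Team Beta
P2: the Platform team 36/43 = 83.7%, Team Beta 49/56 = 87.5% → Team Beta
P1: the Platform team 111/399 = 27.8%, Team Beta 123/369 = 33.3% → Team Beta
Overall: the Platform team 183/789 = 23.2%, Team Beta 247/867 = 28.5% → Team Beta
Team Beta wins overall and in every ticket group — no reversal.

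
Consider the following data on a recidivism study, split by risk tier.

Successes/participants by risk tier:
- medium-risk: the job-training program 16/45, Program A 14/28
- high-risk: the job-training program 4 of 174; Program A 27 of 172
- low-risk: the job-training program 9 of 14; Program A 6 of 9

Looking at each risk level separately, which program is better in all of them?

Medium-risk: the job-training program 16/45 = 35.6%, Program A 14/28 = 50.0% → Program A
High-risk: the job-training program 4/174 = 2.3%, Program A 27/172 = 15.7% → Program A
Low-risk: the job-training program 9/14 = 64.3%, Program A 6/9 = 66.7% → Program A
Program A has the higher rate in all 3 groups.

Program A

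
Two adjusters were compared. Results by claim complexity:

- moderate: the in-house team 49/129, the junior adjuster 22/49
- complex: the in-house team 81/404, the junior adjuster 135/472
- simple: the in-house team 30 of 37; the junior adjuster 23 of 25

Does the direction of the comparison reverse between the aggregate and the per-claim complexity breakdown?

No

Moderate: the in-house team 49/129 = 38.0%, the junior adjuster 22/49 = 44.9% → the junior adjuster
Complex: the in-house team 81/404 = 20.0%, the junior adjuster 135/472 = 28.6% → the junior adjuster
Simple: the in-house team 30/37 = 81.1%, the junior adjuster 23/25 = 92.0% → the junior adjuster
Overall: the in-house team 160/570 = 28.1%, the junior adjuster 180/546 = 33.0% → the junior adjuster
The junior adjuster wins overall and in every claim group — no reversal.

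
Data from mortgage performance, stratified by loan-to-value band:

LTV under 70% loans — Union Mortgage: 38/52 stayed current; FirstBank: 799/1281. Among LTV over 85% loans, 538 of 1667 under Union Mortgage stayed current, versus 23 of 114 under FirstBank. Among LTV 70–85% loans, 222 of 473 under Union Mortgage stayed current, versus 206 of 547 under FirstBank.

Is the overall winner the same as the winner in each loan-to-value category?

No

LTV under 70%: Union Mortgage 38/52 = 73.1%, FirstBank 799/1281 = 62.4% → Union Mortgage
LTV over 85%: Union Mortgage 538/1667 = 32.3%, FirstBank 23/114 = 20.2% → Union Mortgage
LTV 70–85%: Union Mortgage 222/473 = 46.9%, FirstBank 206/547 = 37.7% → Union Mortgage
Overall: Union Mortgage 798/2192 = 36.4%, FirstBank 1028/1942 = 52.9% → FirstBank
Union Mortgage wins each loan-to-value group but FirstBank wins overall — the comparison reverses. Union Mortgage's loans skew toward LTV over 85%, which has a lower base rate.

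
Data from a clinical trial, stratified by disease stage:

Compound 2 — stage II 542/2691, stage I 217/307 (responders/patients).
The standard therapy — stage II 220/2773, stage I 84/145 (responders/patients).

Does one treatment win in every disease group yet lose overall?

No

Stage II: Compound 2 542/2691 = 20.1%, the standard therapy 220/2773 = 7.9% → Compound 2
Stage I: Compound 2 217/307 = 70.7%, the standard therapy 84/145 = 57.9% → Compound 2
Overall: Compound 2 759/2998 = 25.3%, the standard therapy 304/2918 = 10.4% → Compound 2
Compound 2 wins overall and in every disease group — no reversal.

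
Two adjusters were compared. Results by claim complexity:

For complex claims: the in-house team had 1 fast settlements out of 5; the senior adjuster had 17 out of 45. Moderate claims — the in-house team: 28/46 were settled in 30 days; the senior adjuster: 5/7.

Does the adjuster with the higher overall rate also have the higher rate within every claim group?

Complex: the in-house team 1/5 = 20.0%, the senior adjuster 17/45 = 37.8% → the senior adjuster
Moderate: the in-house team 28/46 = 60.9%, the senior adjuster 5/7 = 71.4% → the senior adjuster
Overall: the in-house team 29/51 = 56.9%, the senior adjuster 22/52 = 42.3% → the in-house team
The senior adjuster wins each claim group but the in-house team wins overall — the comparison reverses. The senior adjuster's claims skew toward complex, which has a lower base rate.

No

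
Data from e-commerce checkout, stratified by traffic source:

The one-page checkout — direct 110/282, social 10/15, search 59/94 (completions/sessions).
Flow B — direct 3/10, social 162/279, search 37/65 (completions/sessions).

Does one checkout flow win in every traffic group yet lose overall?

Yes

Direct: the one-page checkout 110/282 = 39.0%, Flow B 3/10 = 30.0% → the one-page checkout
Social: the one-page checkout 10/15 = 66.7%, Flow B 162/279 = 58.1% → the one-page checkout
Search: the one-page checkout 59/94 = 62.8%, Flow B 37/65 = 56.9% → the one-page checkout
Overall: the one-page checkout 179/391 = 45.8%, Flow B 202/354 = 57.1% → Flow B
The one-page checkout wins each traffic group but Flow B wins overall — the comparison reverses. The one-page checkout's sessions skew toward direct, which has a lower base rate.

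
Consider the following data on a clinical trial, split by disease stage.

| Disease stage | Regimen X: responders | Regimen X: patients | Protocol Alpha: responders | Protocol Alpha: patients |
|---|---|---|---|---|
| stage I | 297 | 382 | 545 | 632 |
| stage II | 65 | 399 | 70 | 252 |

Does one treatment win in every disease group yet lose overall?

No

Stage I: Regimen X 297/382 = 77.7%, Protocol Alpha 545/632 = 86.2% → Protocol Alpha
Stage II: Regimen X 65/399 = 16.3%, Protocol Alpha 70/252 = 27.8% → Protocol Alpha
Overall: Regimen X 362/781 = 46.4%, Protocol Alpha 615/884 = 69.6% → Protocol Alpha
Protocol Alpha wins overall and in every disease group — no reversal.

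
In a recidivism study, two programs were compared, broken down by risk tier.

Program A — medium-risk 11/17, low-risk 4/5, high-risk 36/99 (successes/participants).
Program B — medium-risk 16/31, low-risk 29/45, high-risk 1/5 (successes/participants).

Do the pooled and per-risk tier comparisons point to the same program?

No

Medium-risk: Program A 11/17 = 64.7%, Program B 16/31 = 51.6% → Program A
Low-risk: Program A 4/5 = 80.0%, Program B 29/45 = 64.4% → Program A
High-risk: Program A 36/99 = 36.4%, Program B 1/5 = 20.0% → Program A
Overall: Program A 51/121 = 42.1%, Program B 46/81 = 56.8% → Program B
Program A wins each risk group but Program B wins overall — the comparison reverses. Program A's participants skew toward high-risk, which has a lower base rate.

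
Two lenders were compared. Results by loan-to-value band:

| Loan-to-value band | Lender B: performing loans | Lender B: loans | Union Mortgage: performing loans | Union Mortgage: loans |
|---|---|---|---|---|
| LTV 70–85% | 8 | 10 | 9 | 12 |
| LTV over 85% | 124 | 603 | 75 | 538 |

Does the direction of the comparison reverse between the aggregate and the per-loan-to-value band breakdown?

No

LTV 70–85%: Lender B 8/10 = 80.0%, Union Mortgage 9/12 = 75.0% → Lender B
LTV over 85%: Lender B 124/603 = 20.6%, Union Mortgage 75/538 = 13.9% → Lender B
Overall: Lender B 132/613 = 21.5%, Union Mortgage 84/550 = 15.3% → Lender B
Lender B wins overall and in every loan-to-value group — no reversal.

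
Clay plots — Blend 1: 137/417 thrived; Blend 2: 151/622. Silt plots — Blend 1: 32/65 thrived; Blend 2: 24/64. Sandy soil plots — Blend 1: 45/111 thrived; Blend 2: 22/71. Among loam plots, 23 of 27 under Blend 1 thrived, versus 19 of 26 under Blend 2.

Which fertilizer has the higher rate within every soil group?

Blend 1

Clay: Blend 1 137/417 = 32.9%, Blend 2 151/622 = 24.3% → Blend 1
Silt: Blend 1 32/65 = 49.2%, Blend 2 24/64 = 37.5% → Blend 1
Sandy soil: Blend 1 45/111 = 40.5%, Blend 2 22/71 = 31.0% → Blend 1
Loam: Blend 1 23/27 = 85.2%, Blend 2 19/26 = 73.1% → Blend 1
Blend 1 has the higher rate in all 4 groups.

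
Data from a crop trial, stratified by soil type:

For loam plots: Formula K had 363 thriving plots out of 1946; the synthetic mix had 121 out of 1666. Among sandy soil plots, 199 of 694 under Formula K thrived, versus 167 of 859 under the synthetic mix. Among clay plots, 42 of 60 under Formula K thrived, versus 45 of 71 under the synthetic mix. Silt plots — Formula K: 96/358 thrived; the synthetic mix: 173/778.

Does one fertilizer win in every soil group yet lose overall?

No

Loam: Formula K 363/1946 = 18.7%, the synthetic mix 121/1666 = 7.3% → Formula K
Sandy soil: Formula K 199/694 = 28.7%, the synthetic mix 167/859 = 19.4% → Formula K
Clay: Formula K 42/60 = 70.0%, the synthetic mix 45/71 = 63.4% → Formula K
Silt: Formula K 96/358 = 26.8%, the synthetic mix 173/778 = 22.2% → Formula K
Overall: Formula K 700/3058 = 22.9%, the synthetic mix 506/3374 = 15.0% → Formula K
Formula K wins overall and in every soil group — no reversal.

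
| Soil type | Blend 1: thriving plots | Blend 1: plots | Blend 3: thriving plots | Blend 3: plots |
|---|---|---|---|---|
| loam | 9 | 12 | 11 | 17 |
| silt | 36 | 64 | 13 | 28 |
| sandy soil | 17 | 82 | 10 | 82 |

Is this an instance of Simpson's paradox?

Loam: Blend 1 9/12 = 75.0%, Blend 3 11/17 = 64.7% → Blend 1
Silt: Blend 1 36/64 = 56.2%, Blend 3 13/28 = 46.4% → Blend 1
Sandy soil: Blend 1 17/82 = 20.7%, Blend 3 10/82 = 12.2% → Blend 1
Overall: Blend 1 62/158 = 39.2%, Blend 3 34/127 = 26.8% → Blend 1
Blend 1 wins overall and in every soil group — no reversal.

No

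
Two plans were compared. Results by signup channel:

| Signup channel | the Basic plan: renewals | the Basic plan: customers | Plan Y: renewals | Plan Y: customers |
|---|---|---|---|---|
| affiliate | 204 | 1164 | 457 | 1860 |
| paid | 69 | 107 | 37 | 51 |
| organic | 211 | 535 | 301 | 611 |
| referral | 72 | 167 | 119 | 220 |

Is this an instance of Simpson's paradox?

No

Affiliate: the Basic plan 204/1164 = 17.5%, Plan Y 457/1860 = 24.6% → Plan Y
Paid: the Basic plan 69/107 = 64.5%, Plan Y 37/51 = 72.5% → Plan Y
Organic: the Basic plan 211/535 = 39.4%, Plan Y 301/611 = 49.3% → Plan Y
Referral: the Basic plan 72/167 = 43.1%, Plan Y 119/220 = 54.1% → Plan Y
Overall: the Basic plan 556/1973 = 28.2%, Plan Y 914/2742 = 33.3% → Plan Y
Plan Y wins overall and in every signup group — no reversal.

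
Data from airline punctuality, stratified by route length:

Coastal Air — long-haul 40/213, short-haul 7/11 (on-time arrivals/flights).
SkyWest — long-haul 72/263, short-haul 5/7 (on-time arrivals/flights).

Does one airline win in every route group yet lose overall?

No

Long-haul: Coastal Air 40/213 = 18.8%, SkyWest 72/263 = 27.4% → SkyWest
Short-haul: Coastal Air 7/11 = 63.6%, SkyWest 5/7 = 71.4% → SkyWest
Overall: Coastal Air 47/224 = 21.0%, SkyWest 77/270 = 28.5% → SkyWest
SkyWest wins overall and in every route group — no reversal.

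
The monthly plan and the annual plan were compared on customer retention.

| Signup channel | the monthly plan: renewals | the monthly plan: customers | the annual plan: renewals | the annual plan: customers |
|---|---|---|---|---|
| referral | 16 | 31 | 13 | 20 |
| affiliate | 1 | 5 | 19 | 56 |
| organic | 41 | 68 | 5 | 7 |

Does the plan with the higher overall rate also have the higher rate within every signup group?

Referral: the monthly plan 16/31 = 51.6%, the annual plan 13/20 = 65.0% → the annual plan
Affiliate: the monthly plan 1/5 = 20.0%, the annual plan 19/56 = 33.9% → the annual plan
Organic: the monthly plan 41/68 = 60.3%, the annual plan 5/7 = 71.4% → the annual plan
Overall: the monthly plan 58/104 = 55.8%, the annual plan 37/83 = 44.6% → the monthly plan
The annual plan wins each signup group but the monthly plan wins overall — the comparison reverses. The annual plan's customers skew toward affiliate, which has a lower base rate.

No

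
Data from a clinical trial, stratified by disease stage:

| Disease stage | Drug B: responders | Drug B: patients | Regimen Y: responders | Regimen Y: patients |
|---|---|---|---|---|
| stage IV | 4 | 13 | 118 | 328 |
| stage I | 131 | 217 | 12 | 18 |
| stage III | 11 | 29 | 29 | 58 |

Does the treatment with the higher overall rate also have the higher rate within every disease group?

No

Stage IV: Drug B 4/13 = 30.8%, Regimen Y 118/328 = 36.0% → Regimen Y
Stage I: Drug B 131/217 = 60.4%, Regimen Y 12/18 = 66.7% → Regimen Y
Stage III: Drug B 11/29 = 37.9%, Regimen Y 29/58 = 50.0% → Regimen Y
Overall: Drug B 146/259 = 56.4%, Regimen Y 159/404 = 39.4% → Drug B
Regimen Y wins each disease group but Drug B wins overall — the comparison reverses. Regimen Y's patients skew toward stage IV, which has a lower base rate.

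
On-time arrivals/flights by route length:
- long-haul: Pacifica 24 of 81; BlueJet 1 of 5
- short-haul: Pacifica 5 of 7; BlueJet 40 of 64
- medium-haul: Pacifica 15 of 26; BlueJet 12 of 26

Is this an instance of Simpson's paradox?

Long-haul: Pacifica 24/81 = 29.6%, BlueJet 1/5 = 20.0% → Pacifica
Short-haul: Pacifica 5/7 = 71.4%, BlueJet 40/64 = 62.5% → Pacifica
Medium-haul: Pacifica 15/26 = 57.7%, BlueJet 12/26 = 46.2% → Pacifica
Overall: Pacifica 44/114 = 38.6%, BlueJet 53/95 = 55.8% → BlueJet
Pacifica wins each route group but BlueJet wins overall — the comparison reverses. Pacifica's flights skew toward long-haul, which has a lower base rate.

Yes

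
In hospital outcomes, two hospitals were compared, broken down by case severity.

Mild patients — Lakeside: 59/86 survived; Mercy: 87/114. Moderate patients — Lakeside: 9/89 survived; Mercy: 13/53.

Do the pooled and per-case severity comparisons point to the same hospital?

Mild: Lakeside 59/86 = 68.6%, Mercy 87/114 = 76.3% → Mercy
Moderate: Lakeside 9/89 = 10.1%, Mercy 13/53 = 24.5% → Mercy
Overall: Lakeside 68/175 = 38.9%, Mercy 100/167 = 59.9% → Mercy
Mercy wins overall and in every case group — no reversal.

Yes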